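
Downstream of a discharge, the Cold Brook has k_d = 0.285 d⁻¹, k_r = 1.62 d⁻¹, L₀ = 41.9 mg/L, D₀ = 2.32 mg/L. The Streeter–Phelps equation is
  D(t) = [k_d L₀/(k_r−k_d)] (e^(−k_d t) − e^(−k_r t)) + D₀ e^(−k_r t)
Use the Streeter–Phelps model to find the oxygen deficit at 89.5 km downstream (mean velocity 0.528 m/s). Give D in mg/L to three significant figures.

Travel time t = x/v = 89.5 km / (0.528 m/s) = 89500 m / 0.528 m/s = 169500 s = 1.962 d.
k_d L₀/(k_r−k_d) = 0.285×41.9/(1.62−0.285) = 11.94/1.335 = 8.945 mg/L.
e^(−k_d t) = e^(−0.285×1.962) = 0.5717; e^(−k_r t) = e^(−1.62×1.962) = 0.04166.
D = 8.945 × (0.5717 − 0.04166) + 2.32 × 0.04166 = 4.741 + 0.09665 = 4.838 mg/L.

D ≈ 4.84 mg/L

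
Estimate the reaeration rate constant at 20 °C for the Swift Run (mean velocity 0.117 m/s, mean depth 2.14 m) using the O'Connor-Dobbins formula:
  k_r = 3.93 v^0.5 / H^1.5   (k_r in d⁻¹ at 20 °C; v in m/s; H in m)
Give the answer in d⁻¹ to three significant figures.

k_r ≈ 0.429 d⁻¹

k_r = 3.93 × 0.117^0.5 / 2.14^1.5 = 3.93 × 0.3421 / 3.131 = 0.4294 d⁻¹.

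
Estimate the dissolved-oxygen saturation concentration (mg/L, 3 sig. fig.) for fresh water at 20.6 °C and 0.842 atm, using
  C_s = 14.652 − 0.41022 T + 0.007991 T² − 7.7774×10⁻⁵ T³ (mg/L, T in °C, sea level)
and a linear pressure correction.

C_s ≈ 7.50 mg/L

At sea level: C_s = 14.652 − 0.41022×20.6 + 0.007991×20.6² − 7.7774×10⁻⁵×20.6³ = 8.913 mg/L.
Pressure correction: C_s' = 8.913 × 0.842 = 7.504 mg/L.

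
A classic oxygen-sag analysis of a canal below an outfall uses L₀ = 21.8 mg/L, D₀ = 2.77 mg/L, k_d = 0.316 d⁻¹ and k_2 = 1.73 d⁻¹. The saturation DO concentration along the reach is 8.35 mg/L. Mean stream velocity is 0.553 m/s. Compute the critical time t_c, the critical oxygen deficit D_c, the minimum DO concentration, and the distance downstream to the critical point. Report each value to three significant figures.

t_c ≈ 0.608 d; D_c ≈ 3.29 mg/L; min DO ≈ 5.06 mg/L; x_c ≈ 29.0 km

With k_2/k_d = 5.475 and 1 − D₀(k_2−k_d)/(k_d L₀) = 0.4314,
t_c = ln(5.475 × 0.4314) / (1.73 − 0.316) = ln(2.362) / 1.414 = 0.8595/1.414 = 0.6078 d.
L(t_c) = L₀ e^(−k_d t_c) = 21.8 × 0.8252 = 17.99 mg/L, and at the critical point k_2 D_c = k_d L, so D_c = (0.316/1.73) × 17.99 = 3.286 mg/L.
Minimum DO = C_s − D_c = 8.35 − 3.286 = 5.064 mg/L.
x_c = v t_c = 0.553 m/s × 0.6078 d × 86400 s/d = 29040 m ≈ 29.0 km.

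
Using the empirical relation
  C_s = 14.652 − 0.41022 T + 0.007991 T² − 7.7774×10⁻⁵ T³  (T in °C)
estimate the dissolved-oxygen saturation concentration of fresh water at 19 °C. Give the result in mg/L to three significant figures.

C_s ≈ 9.21 mg/L

C_s = 14.652 − 0.41022×19 + 0.007991×19² − 7.7774×10⁻⁵×19³ = 9.209 mg/L.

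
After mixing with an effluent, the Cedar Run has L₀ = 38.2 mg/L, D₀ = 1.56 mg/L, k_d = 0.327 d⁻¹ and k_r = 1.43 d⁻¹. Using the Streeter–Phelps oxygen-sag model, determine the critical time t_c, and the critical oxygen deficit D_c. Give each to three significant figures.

t_c ≈ 1.20 d; D_c ≈ 5.89 mg/L

t_c = [1/(k_r−k_d)] ln[(k_r/k_d)(1 − D₀(k_r−k_d)/(k_d L₀))]
= [1/(1.43−0.327)] ln[(1.43/0.327)(1 − 1.56×1.103/(0.327×38.2))]
= (1/1.103) ln[4.373 × 0.8623] = 0.9066 × ln(3.771) = 0.9066 × 1.327 = 1.203 d.
L(t_c) = L₀ e^(−k_d t_c) = 38.2 × 0.6747 = 25.77 mg/L, and at the critical point k_r D_c = k_d L, so D_c = (0.327/1.43) × 25.77 = 5.894 mg/L.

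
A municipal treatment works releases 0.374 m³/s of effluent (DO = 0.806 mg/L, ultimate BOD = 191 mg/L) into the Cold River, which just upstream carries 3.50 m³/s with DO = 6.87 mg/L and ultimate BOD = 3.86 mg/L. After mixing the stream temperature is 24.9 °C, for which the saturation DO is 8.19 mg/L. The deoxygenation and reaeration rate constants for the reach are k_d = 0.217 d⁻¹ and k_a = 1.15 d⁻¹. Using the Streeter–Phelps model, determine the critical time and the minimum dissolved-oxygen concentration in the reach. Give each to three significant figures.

Mixed DO = (3.50×6.87 + 0.374×0.806)/(3.50+0.374) = 24.35/3.874 = 6.285 mg/L.
Mixed L₀ = (3.50×3.86 + 0.374×191)/(3.874) = 84.94/3.874 = 21.93 mg/L.
Initial deficit D₀ = C_s − DO₀ = 8.19 − 6.285 = 1.905 mg/L.
t_c = (1/0.9330) ln[(1.15/0.217)(1 − 1.905×0.9330/(0.217×21.93))] = 1.072 × ln(3.319) = 1.286 d.
D_c = (0.217/1.15) × 21.93 × e^(−0.217×1.286) = 0.1887 × 21.93 × 0.7565 = 3.130 mg/L.
Minimum DO = 8.19 − 3.130 = 5.060 mg/L.

t_c ≈ 1.29 d; minimum DO ≈ 5.06 mg/L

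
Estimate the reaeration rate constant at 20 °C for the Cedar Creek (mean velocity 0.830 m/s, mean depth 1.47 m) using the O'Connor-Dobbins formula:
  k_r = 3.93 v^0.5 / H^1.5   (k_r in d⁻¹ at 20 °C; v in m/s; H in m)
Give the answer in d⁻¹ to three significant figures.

k_r = 3.93 × 0.830^0.5 / 1.47^1.5 = 3.93 × 0.9110 / 1.782 = 2.009 d⁻¹.

k_r ≈ 2.01 d⁻¹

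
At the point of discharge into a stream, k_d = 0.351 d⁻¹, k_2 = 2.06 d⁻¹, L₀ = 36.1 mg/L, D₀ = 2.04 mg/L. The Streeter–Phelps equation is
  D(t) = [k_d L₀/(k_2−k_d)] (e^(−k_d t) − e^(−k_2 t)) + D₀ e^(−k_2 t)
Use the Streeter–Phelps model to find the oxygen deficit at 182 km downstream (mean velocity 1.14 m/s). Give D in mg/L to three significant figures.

D ≈ 3.76 mg/L

Travel time t = x/v = 182 km / (1.14 m/s) = 182000 m / 1.14 m/s = 159600 s = 1.848 d.
k_d L₀/(k_2−k_d) = 0.351×36.1/(2.06−0.351) = 12.67/1.709 = 7.414 mg/L.
e^(−k_d t) = e^(−0.351×1.848) = 0.5228; e^(−k_2 t) = e^(−2.06×1.848) = 0.02223.
D = 7.414 × (0.5228 − 0.02223) + 2.04 × 0.02223 = 3.711 + 0.04534 = 3.757 mg/L.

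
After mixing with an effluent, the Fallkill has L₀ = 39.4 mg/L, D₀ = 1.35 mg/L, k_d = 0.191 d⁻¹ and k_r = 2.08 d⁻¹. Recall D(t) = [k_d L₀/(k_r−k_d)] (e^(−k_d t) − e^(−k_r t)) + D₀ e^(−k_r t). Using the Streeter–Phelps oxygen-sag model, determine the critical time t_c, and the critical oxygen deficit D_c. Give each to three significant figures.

t_c ≈ 1.05 d; D_c ≈ 2.96 mg/L

With k_r/k_d = 10.89 and 1 − D₀(k_r−k_d)/(k_d L₀) = 0.6611,
t_c = ln(10.89 × 0.6611) / (2.08 − 0.191) = ln(7.200) / 1.889 = 1.974/1.889 = 1.045 d.
L(t_c) = L₀ e^(−k_d t_c) = 39.4 × 0.8191 = 32.27 mg/L, and at the critical point k_r D_c = k_d L, so D_c = (0.191/2.08) × 32.27 = 2.963 mg/L.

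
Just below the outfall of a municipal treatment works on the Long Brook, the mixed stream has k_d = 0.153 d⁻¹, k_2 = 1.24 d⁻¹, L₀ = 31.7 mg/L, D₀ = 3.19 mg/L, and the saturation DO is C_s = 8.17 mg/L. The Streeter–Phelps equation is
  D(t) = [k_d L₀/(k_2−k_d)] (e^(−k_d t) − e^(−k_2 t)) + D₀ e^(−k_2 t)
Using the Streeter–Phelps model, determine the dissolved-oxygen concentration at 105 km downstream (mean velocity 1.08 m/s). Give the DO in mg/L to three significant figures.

Travel time t = x/v = 105 km / (1.08 m/s) = 105000 m / 1.08 m/s = 97220 s = 1.125 d.
k_d L₀/(k_2−k_d) = 0.153×31.7/(1.24−0.153) = 4.850/1.087 = 4.462 mg/L.
e^(−k_d t) = e^(−0.153×1.125) = 0.8418; e^(−k_2 t) = e^(−1.24×1.125) = 0.2478.
D = 4.462 × (0.8418 − 0.2478) + 3.19 × 0.2478 = 2.651 + 0.7903 = 3.441 mg/L.
DO = C_s − D = 8.17 − 3.441 = 4.729 mg/L.

DO ≈ 4.73 mg/L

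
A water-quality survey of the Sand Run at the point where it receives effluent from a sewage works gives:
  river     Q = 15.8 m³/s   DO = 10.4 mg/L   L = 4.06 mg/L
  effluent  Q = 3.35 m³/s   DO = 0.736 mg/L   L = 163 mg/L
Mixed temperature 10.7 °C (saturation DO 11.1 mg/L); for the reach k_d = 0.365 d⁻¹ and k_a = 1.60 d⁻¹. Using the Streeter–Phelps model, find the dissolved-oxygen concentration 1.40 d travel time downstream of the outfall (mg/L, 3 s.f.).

Mixed DO = (15.8×10.4 + 3.35×0.736)/(15.8+3.35) = 166.8/19.15 = 8.709 mg/L.
Mixed L₀ = (15.8×4.06 + 3.35×163)/(19.15) = 610.2/19.15 = 31.86 mg/L.
Initial deficit D₀ = C_s − DO₀ = 11.1 − 8.709 = 2.391 mg/L.
D(1.40) = [0.365×31.86/(1.60−0.365)](e^(−0.365×1.40) − e^(−1.60×1.40)) + 2.391 e^(−1.60×1.40)
= 9.417 × (0.5999 − 0.1065) + 2.391 × 0.1065 = 4.901 mg/L.
DO = 11.1 − 4.901 = 6.199 mg/L.

DO ≈ 6.20 mg/L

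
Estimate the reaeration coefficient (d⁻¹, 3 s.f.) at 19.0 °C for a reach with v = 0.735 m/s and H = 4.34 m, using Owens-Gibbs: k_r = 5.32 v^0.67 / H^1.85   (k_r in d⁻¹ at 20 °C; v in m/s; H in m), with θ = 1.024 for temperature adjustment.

k_r ≈ 0.280 d⁻¹

k_r(20) = 5.32 × 0.735^0.67 / 4.34^1.85 = 5.32 × 0.8136 / 15.11 = 0.2864 d⁻¹.
k_r(19.0) = 0.2864 × 1.024^(19.0−20) = 0.2864 × 0.9766 = 0.2797 d⁻¹.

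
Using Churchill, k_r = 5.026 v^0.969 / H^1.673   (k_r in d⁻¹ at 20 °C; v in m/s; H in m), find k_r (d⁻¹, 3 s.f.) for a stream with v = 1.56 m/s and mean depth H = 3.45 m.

k_r = 5.026 × 1.56^0.969 / 3.45^1.673 = 5.026 × 1.539 / 7.939 = 0.9741 d⁻¹.

k_r ≈ 0.974 d⁻¹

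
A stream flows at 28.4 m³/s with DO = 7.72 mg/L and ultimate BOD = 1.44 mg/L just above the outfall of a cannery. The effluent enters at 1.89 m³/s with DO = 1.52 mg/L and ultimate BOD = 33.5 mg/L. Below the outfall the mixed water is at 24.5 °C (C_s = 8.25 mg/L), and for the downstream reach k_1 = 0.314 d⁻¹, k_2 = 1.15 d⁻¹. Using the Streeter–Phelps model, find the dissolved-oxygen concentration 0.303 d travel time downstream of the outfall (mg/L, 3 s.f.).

DO ≈ 7.34 mg/L

Mixed DO = (28.4×7.72 + 1.89×1.52)/(28.4+1.89) = 222.1/30.29 = 7.333 mg/L.
Mixed L₀ = (28.4×1.44 + 1.89×33.5)/(30.29) = 104.2/30.29 = 3.440 mg/L.
Initial deficit D₀ = C_s − DO₀ = 8.25 − 7.333 = 0.9169 mg/L.
D(0.303) = [0.314×3.440/(1.15−0.314)](e^(−0.314×0.303) − e^(−1.15×0.303)) + 0.9169 e^(−1.15×0.303)
= 1.292 × (0.9092 − 0.7058) + 0.9169 × 0.7058 = 0.9100 mg/L.
DO = 8.25 − 0.9100 = 7.340 mg/L.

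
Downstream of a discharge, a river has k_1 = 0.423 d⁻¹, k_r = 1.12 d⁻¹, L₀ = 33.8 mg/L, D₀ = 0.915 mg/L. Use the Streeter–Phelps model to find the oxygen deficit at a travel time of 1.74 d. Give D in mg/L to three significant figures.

k_1 L₀/(k_r−k_1) = 0.423×33.8/(1.12−0.423) = 14.30/0.6970 = 20.51 mg/L.
e^(−k_1 t) = e^(−0.423×1.740) = 0.4790; e^(−k_r t) = e^(−1.12×1.740) = 0.1424.
D = 20.51 × (0.4790 − 0.1424) + 0.915 × 0.1424 = 6.904 + 0.1303 = 7.034 mg/L.

D ≈ 7.03 mg/L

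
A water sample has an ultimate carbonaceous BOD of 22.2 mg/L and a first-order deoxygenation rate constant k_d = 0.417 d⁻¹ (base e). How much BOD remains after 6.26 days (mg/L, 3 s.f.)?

L_t = L₀ e^(−k_d t) = 22.2 × e^(−0.417×6.26) = 22.2 × 0.07350 = 1.632 mg/L.

L ≈ 1.63 mg/L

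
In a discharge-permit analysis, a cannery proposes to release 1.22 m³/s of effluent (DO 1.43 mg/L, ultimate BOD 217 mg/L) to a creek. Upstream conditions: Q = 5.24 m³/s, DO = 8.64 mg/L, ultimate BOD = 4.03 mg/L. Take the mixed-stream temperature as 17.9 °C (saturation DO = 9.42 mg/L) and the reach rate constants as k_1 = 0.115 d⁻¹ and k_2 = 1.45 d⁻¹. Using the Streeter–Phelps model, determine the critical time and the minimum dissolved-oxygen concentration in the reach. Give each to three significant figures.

t_c ≈ 1.28 d; minimum DO ≈ 6.39 mg/L

Mixed DO = (5.24×8.64 + 1.22×1.43)/(5.24+1.22) = 47.02/6.460 = 7.278 mg/L.
Mixed L₀ = (5.24×4.03 + 1.22×217)/(6.460) = 285.9/6.460 = 44.25 mg/L.
Initial deficit D₀ = C_s − DO₀ = 9.42 − 7.278 = 2.142 mg/L.
t_c = (1/1.335) ln[(1.45/0.115)(1 − 2.142×1.335/(0.115×44.25))] = 0.7491 × ln(5.525) = 1.280 d.
D_c = (0.115/1.45) × 44.25 × e^(−0.115×1.280) = 0.07931 × 44.25 × 0.8631 = 3.029 mg/L.
Minimum DO = 9.42 − 3.029 = 6.391 mg/L.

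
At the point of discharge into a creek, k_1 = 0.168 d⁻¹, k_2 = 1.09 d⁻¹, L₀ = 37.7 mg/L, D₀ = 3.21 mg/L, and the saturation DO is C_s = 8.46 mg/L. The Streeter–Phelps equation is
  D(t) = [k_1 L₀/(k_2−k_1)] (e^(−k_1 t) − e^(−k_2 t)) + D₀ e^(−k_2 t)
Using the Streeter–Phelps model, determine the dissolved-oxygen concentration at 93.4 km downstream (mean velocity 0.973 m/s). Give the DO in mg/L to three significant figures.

DO ≈ 3.85 mg/L

Travel time t = x/v = 93.4 km / (0.973 m/s) = 93400 m / 0.973 m/s = 95990 s = 1.111 d.
k_1 L₀/(k_2−k_1) = 0.168×37.7/(1.09−0.168) = 6.334/0.9220 = 6.869 mg/L.
e^(−k_1 t) = e^(−0.168×1.111) = 0.8297; e^(−k_2 t) = e^(−1.09×1.111) = 0.2979.
D = 6.869 × (0.8297 − 0.2979) + 3.21 × 0.2979 = 3.653 + 0.9562 = 4.610 mg/L.
DO = C_s − D = 8.46 − 4.610 = 3.850 mg/L.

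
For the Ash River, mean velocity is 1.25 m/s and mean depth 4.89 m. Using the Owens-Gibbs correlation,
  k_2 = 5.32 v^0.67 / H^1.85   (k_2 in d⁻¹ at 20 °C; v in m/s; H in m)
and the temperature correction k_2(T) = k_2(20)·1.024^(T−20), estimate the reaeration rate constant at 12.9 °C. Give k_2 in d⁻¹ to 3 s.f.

k_2(20) = 5.32 × 1.25^0.67 / 4.89^1.85 = 5.32 × 1.161 / 18.85 = 0.3278 d⁻¹.
k_2(12.9) = 0.3278 × 1.024^(12.9−20) = 0.3278 × 0.8450 = 0.2770 d⁻¹.

k_2 ≈ 0.277 d⁻¹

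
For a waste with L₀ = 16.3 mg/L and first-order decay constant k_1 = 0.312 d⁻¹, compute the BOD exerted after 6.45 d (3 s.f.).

y_t = L₀(1 − e^(−k_1 t)) = 16.3 × (1 − e^(−0.312×6.45))
= 16.3 × (1 − 0.1337) = 16.3 × 0.8663 = 14.12 mg/L.

y ≈ 14.1 mg/L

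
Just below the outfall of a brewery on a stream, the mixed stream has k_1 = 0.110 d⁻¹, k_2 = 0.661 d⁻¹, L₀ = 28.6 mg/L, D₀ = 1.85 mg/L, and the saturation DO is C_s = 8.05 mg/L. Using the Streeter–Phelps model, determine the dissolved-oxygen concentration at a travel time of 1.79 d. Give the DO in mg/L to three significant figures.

DO ≈ 4.54 mg/L

k_1 L₀/(k_2−k_1) = 0.110×28.6/(0.661−0.110) = 3.146/0.5510 = 5.710 mg/L.
e^(−k_1 t) = e^(−0.110×1.790) = 0.8213; e^(−k_2 t) = e^(−0.661×1.790) = 0.3063.
D = 5.710 × (0.8213 − 0.3063) + 1.85 × 0.3063 = 2.940 + 0.5667 = 3.507 mg/L.
DO = C_s − D = 8.05 − 3.507 = 4.543 mg/L.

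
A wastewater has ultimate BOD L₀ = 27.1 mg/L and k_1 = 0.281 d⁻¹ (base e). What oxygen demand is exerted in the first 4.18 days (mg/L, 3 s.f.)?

y ≈ 18.7 mg/L

y_t = L₀(1 − e^(−k_1 t)) = 27.1 × (1 − e^(−0.281×4.18))
= 27.1 × (1 − 0.3089) = 27.1 × 0.6911 = 18.73 mg/L.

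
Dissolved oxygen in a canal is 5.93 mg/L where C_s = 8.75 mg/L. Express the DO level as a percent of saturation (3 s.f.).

67.8 % saturation

% saturation = C/C_s × 100 = 5.93/8.75 × 100 = 67.8 %.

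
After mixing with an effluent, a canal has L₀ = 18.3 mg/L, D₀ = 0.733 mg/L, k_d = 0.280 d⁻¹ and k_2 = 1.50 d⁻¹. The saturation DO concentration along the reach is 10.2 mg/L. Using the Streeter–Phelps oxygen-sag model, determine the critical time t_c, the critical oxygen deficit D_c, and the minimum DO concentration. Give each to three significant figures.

t_c ≈ 1.22 d; D_c ≈ 2.43 mg/L; min DO ≈ 7.77 mg/L

t_c = [1/(k_2−k_d)] ln[(k_2/k_d)(1 − D₀(k_2−k_d)/(k_d L₀))]
= [1/(1.50−0.280)] ln[(1.50/0.280)(1 − 0.733×1.220/(0.280×18.3))]
= (1/1.220) ln[5.357 × 0.8255] = 0.8197 × ln(4.422) = 0.8197 × 1.487 = 1.219 d.
L(t_c) = L₀ e^(−k_d t_c) = 18.3 × 0.7109 = 13.01 mg/L, and at the critical point k_2 D_c = k_d L, so D_c = (0.280/1.50) × 13.01 = 2.429 mg/L.
Minimum DO = C_s − D_c = 10.2 − 2.429 = 7.771 mg/L.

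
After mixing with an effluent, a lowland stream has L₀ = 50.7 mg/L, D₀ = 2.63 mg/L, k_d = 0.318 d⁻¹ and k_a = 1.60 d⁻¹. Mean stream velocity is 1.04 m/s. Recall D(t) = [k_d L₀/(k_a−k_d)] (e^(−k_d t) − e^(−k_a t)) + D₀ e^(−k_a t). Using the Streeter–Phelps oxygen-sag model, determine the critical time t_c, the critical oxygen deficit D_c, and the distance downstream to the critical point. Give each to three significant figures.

At the critical point dD/dt = 0, so k_d L₀ e^(−k_d t) = k_a D. Substituting D(t) from the Streeter–Phelps equation and solving for t gives
t_c = ln[(k_a/k_d)(1 − D₀(k_a−k_d)/(k_d L₀))] / (k_a−k_d).
Here k_a−k_d = 1.282 d⁻¹ and 1 − D₀(k_a−k_d)/(k_d L₀) = 1 − 2.63×1.282/(0.318×50.7) = 0.7909, so
t_c = ln(5.031 × 0.7909) / 1.282 = 1.381 / 1.282 = 1.077 d.
D_c = (k_d/k_a) L₀ e^(−k_d t_c) = (0.318/1.60) × 50.7 × e^(−0.318×1.077) = 0.1987 × 50.7 × 0.7099 = 7.154 mg/L.
x_c = v t_c = 1.04 m/s × 1.077 d × 86400 s/d = 96800 m ≈ 96.8 km.

t_c ≈ 1.08 d; D_c ≈ 7.15 mg/L; x_c ≈ 96.8 km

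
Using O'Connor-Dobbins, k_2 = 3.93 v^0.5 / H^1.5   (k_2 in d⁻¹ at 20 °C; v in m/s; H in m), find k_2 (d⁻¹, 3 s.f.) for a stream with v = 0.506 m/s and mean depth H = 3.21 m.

k_2 ≈ 0.486 d⁻¹

k_2 = 3.93 × 0.506^0.5 / 3.21^1.5 = 3.93 × 0.7113 / 5.751 = 0.4861 d⁻¹.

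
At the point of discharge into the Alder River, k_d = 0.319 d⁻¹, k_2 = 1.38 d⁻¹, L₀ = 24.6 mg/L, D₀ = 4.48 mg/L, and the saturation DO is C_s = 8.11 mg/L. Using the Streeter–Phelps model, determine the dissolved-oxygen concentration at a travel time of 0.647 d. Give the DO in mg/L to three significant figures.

DO ≈ 3.29 mg/L

k_d L₀/(k_2−k_d) = 0.319×24.6/(1.38−0.319) = 7.847/1.061 = 7.396 mg/L.
e^(−k_d t) = e^(−0.319×0.6470) = 0.8135; e^(−k_2 t) = e^(−1.38×0.6470) = 0.4095.
D = 7.396 × (0.8135 − 0.4095) + 4.48 × 0.4095 = 2.988 + 1.834 = 4.823 mg/L.
DO = C_s − D = 8.11 − 4.823 = 3.287 mg/L.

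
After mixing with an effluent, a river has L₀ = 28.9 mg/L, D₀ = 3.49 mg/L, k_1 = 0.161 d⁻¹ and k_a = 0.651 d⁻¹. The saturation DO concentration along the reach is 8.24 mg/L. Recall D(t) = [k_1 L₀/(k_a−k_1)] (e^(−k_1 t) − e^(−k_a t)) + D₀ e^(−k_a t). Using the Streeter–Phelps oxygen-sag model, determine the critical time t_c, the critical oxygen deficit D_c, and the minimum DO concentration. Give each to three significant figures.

With k_a/k_1 = 4.043 and 1 − D₀(k_a−k_1)/(k_1 L₀) = 0.6325,
t_c = ln(4.043 × 0.6325) / (0.651 − 0.161) = ln(2.557) / 0.4900 = 0.9390/0.4900 = 1.916 d.
L(t_c) = L₀ e^(−k_1 t_c) = 28.9 × 0.7345 = 21.23 mg/L, and at the critical point k_a D_c = k_1 L, so D_c = (0.161/0.651) × 21.23 = 5.250 mg/L.
Minimum DO = C_s − D_c = 8.24 − 5.250 = 2.990 mg/L.

t_c ≈ 1.92 d; D_c ≈ 5.25 mg/L; min DO ≈ 2.99 mg/L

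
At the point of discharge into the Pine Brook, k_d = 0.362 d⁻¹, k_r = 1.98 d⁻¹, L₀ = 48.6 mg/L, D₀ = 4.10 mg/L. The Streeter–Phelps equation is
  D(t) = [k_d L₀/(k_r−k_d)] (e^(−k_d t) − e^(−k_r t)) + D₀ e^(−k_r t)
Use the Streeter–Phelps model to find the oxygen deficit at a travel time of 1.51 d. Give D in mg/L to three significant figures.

D ≈ 5.95 mg/L

k_d L₀/(k_r−k_d) = 0.362×48.6/(1.98−0.362) = 17.59/1.618 = 10.87 mg/L.
e^(−k_d t) = e^(−0.362×1.510) = 0.5789; e^(−k_r t) = e^(−1.98×1.510) = 0.05030.
D = 10.87 × (0.5789 − 0.05030) + 4.10 × 0.05030 = 5.748 + 0.2062 = 5.954 mg/L.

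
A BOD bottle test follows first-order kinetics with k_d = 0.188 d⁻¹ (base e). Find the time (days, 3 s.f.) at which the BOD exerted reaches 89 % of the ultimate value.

y/L₀ = 1 − e^(−k_d t) = 0.89 ⇒ e^(−k_d t) = 0.110
t = −ln(0.110) / 0.188 = 2.207 / 0.188 = 11.74 d.

t ≈ 11.7 d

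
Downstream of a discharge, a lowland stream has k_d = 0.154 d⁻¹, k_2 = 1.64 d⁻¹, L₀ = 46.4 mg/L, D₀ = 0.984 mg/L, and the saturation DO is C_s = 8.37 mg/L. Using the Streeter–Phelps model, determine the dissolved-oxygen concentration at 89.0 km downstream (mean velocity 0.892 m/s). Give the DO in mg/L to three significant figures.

Travel time t = x/v = 89.0 km / (0.892 m/s) = 89000 m / 0.892 m/s = 99780 s = 1.155 d.
k_d L₀/(k_2−k_d) = 0.154×46.4/(1.64−0.154) = 7.146/1.486 = 4.809 mg/L.
e^(−k_d t) = e^(−0.154×1.155) = 0.8371; e^(−k_2 t) = e^(−1.64×1.155) = 0.1505.
D = 4.809 × (0.8371 − 0.1505) + 0.984 × 0.1505 = 3.302 + 0.1481 = 3.450 mg/L.
DO = C_s − D = 8.37 − 3.450 = 4.920 mg/L.

DO ≈ 4.92 mg/L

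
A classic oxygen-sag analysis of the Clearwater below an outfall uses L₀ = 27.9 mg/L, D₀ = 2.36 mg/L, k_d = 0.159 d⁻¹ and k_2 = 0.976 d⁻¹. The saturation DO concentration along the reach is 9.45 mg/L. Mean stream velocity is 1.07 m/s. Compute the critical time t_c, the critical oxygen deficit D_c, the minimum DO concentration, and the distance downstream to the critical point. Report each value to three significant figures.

t_c = [1/(k_2−k_d)] ln[(k_2/k_d)(1 − D₀(k_2−k_d)/(k_d L₀))]
= [1/(0.976−0.159)] ln[(0.976/0.159)(1 − 2.36×0.8170/(0.159×27.9))]
= (1/0.8170) ln[6.138 × 0.5654] = 1.224 × ln(3.470) = 1.224 × 1.244 = 1.523 d.
L(t_c) = L₀ e^(−k_d t_c) = 27.9 × 0.7849 = 21.90 mg/L, and at the critical point k_2 D_c = k_d L, so D_c = (0.159/0.976) × 21.90 = 3.568 mg/L.
Minimum DO = C_s − D_c = 9.45 − 3.568 = 5.882 mg/L.
x_c = v t_c = 1.07 m/s × 1.523 d × 86400 s/d = 140800 m ≈ 141 km.

t_c ≈ 1.52 d; D_c ≈ 3.57 mg/L; min DO ≈ 5.88 mg/L; x_c ≈ 141 km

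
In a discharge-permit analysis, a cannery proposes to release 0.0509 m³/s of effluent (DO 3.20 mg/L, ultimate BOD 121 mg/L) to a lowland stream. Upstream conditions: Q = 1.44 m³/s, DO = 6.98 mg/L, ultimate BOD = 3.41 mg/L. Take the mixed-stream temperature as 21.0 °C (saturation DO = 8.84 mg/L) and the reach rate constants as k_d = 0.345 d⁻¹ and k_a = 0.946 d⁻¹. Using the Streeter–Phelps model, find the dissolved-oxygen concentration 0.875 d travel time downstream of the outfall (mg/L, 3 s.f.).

Mixed DO = (1.44×6.98 + 0.0509×3.20)/(1.44+0.0509) = 10.21/1.491 = 6.851 mg/L.
Mixed L₀ = (1.44×3.41 + 0.0509×121)/(1.491) = 11.07/1.491 = 7.425 mg/L.
Initial deficit D₀ = C_s − DO₀ = 8.84 − 6.851 = 1.989 mg/L.
D(0.875) = [0.345×7.425/(0.946−0.345)](e^(−0.345×0.875) − e^(−0.946×0.875)) + 1.989 e^(−0.946×0.875)
= 4.262 × (0.7394 − 0.4370) + 1.989 × 0.4370 = 2.158 mg/L.
DO = 8.84 − 2.158 = 6.682 mg/L.

DO ≈ 6.68 mg/L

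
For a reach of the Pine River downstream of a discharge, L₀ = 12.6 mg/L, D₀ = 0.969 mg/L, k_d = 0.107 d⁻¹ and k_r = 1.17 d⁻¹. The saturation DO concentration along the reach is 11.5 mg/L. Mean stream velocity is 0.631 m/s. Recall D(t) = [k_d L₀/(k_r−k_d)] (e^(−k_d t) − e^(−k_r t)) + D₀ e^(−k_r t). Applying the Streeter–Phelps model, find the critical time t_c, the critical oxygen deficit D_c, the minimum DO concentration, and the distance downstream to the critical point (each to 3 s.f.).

t_c = [1/(k_r−k_d)] ln[(k_r/k_d)(1 − D₀(k_r−k_d)/(k_d L₀))]
= [1/(1.17−0.107)] ln[(1.17/0.107)(1 − 0.969×1.063/(0.107×12.6))]
= (1/1.063) ln[10.93 × 0.2360] = 0.9407 × ln(2.580) = 0.9407 × 0.9479 = 0.8918 d.
L(t_c) = L₀ e^(−k_d t_c) = 12.6 × 0.9090 = 11.45 mg/L, and at the critical point k_r D_c = k_d L, so D_c = (0.107/1.17) × 11.45 = 1.047 mg/L.
Minimum DO = C_s − D_c = 11.5 − 1.047 = 10.45 mg/L.
x_c = v t_c = 0.631 m/s × 0.8918 d × 86400 s/d = 48620 m ≈ 48.6 km.

t_c ≈ 0.892 d; D_c ≈ 1.05 mg/L; min DO ≈ 10.5 mg/L; x_c ≈ 48.6 km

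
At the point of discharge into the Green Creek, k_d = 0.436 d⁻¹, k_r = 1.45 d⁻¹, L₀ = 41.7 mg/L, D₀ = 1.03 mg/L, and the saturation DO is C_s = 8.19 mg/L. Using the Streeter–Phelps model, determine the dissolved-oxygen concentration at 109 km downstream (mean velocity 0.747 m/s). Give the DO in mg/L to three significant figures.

Travel time t = x/v = 109 km / (0.747 m/s) = 109000 m / 0.747 m/s = 145900 s = 1.689 d.
k_d L₀/(k_r−k_d) = 0.436×41.7/(1.45−0.436) = 18.18/1.014 = 17.93 mg/L.
e^(−k_d t) = e^(−0.436×1.689) = 0.4789; e^(−k_r t) = e^(−1.45×1.689) = 0.08639.
D = 17.93 × (0.4789 − 0.08639) + 1.03 × 0.08639 = 7.037 + 0.08899 = 7.126 mg/L.
DO = C_s − D = 8.19 − 7.126 = 1.064 mg/L.

DO ≈ 1.06 mg/L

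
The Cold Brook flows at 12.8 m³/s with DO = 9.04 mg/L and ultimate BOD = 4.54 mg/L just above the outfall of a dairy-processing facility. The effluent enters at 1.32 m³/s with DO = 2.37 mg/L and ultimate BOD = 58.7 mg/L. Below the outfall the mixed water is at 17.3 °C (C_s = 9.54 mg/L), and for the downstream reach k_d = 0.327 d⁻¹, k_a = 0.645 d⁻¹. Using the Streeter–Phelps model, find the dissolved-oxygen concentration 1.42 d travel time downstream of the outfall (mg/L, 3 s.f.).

DO ≈ 6.84 mg/L

Mixed DO = (12.8×9.04 + 1.32×2.37)/(12.8+1.32) = 118.8/14.12 = 8.416 mg/L.
Mixed L₀ = (12.8×4.54 + 1.32×58.7)/(14.12) = 135.6/14.12 = 9.603 mg/L.
Initial deficit D₀ = C_s − DO₀ = 9.54 − 8.416 = 1.124 mg/L.
D(1.42) = [0.327×9.603/(0.645−0.327)](e^(−0.327×1.42) − e^(−0.645×1.42)) + 1.124 e^(−0.645×1.42)
= 9.875 × (0.6285 − 0.4002) + 1.124 × 0.4002 = 2.705 mg/L.
DO = 9.54 − 2.705 = 6.835 mg/L.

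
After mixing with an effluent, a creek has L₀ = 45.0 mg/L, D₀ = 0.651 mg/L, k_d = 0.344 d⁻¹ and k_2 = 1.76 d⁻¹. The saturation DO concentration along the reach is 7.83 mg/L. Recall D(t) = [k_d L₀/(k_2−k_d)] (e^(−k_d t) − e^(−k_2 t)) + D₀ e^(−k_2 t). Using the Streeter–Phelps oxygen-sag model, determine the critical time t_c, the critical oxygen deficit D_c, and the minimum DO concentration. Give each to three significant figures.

With k_2/k_d = 5.116 and 1 − D₀(k_2−k_d)/(k_d L₀) = 0.9405,
t_c = ln(5.116 × 0.9405) / (1.76 − 0.344) = ln(4.812) / 1.416 = 1.571/1.416 = 1.109 d.
D_c = (k_d/k_2) L₀ e^(−k_d t_c) = (0.344/1.76) × 45.0 × e^(−0.344×1.109) = 0.1955 × 45.0 × 0.6827 = 6.005 mg/L.
Minimum DO = C_s − D_c = 7.83 − 6.005 = 1.825 mg/L.

t_c ≈ 1.11 d; D_c ≈ 6.00 mg/L; min DO ≈ 1.83 mg/L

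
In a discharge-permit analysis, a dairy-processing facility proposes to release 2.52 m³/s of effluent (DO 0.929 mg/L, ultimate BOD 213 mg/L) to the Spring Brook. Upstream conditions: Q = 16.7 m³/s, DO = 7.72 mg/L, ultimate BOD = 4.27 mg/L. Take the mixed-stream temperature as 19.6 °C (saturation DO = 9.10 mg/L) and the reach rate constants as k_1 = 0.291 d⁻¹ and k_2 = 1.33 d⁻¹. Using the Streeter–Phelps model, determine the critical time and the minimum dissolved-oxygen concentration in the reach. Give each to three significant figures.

t_c ≈ 1.18 d; minimum DO ≈ 4.19 mg/L

Mixed DO = (16.7×7.72 + 2.52×0.929)/(16.7+2.52) = 131.3/19.22 = 6.830 mg/L.
Mixed L₀ = (16.7×4.27 + 2.52×213)/(19.22) = 608.1/19.22 = 31.64 mg/L.
Initial deficit D₀ = C_s − DO₀ = 9.10 − 6.830 = 2.270 mg/L.
t_c = (1/1.039) ln[(1.33/0.291)(1 − 2.270×1.039/(0.291×31.64))] = 0.9625 × ln(3.399) = 1.178 d.
D_c = (0.291/1.33) × 31.64 × e^(−0.291×1.178) = 0.2188 × 31.64 × 0.7099 = 4.914 mg/L.
Minimum DO = 9.10 − 4.914 = 4.186 mg/L.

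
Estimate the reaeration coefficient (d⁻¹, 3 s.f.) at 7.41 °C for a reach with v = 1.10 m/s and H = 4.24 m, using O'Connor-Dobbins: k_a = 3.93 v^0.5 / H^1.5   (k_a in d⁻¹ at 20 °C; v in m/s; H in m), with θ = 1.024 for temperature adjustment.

k_a(20) = 3.93 × 1.10^0.5 / 4.24^1.5 = 3.93 × 1.049 / 8.731 = 0.4721 d⁻¹.
k_a(7.41) = 0.4721 × 1.024^(7.41−20) = 0.4721 × 0.7419 = 0.3502 d⁻¹.

k_a ≈ 0.350 d⁻¹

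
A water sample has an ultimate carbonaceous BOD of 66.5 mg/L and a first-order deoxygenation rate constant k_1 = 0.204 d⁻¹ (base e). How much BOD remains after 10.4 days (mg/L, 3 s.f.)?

L_t = L₀ e^(−k_1 t) = 66.5 × e^(−0.204×10.4) = 66.5 × 0.1198 = 7.969 mg/L.

L ≈ 7.97 mg/L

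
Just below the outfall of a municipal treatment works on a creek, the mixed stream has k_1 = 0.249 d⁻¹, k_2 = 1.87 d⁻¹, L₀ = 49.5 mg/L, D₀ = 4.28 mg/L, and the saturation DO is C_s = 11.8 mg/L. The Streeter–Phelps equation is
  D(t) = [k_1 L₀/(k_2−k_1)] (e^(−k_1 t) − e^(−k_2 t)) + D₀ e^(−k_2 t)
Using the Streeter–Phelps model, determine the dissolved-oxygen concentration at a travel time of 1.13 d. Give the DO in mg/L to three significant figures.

k_1 L₀/(k_2−k_1) = 0.249×49.5/(1.87−0.249) = 12.33/1.621 = 7.604 mg/L.
e^(−k_1 t) = e^(−0.249×1.130) = 0.7547; e^(−k_2 t) = e^(−1.87×1.130) = 0.1209.
D = 7.604 × (0.7547 − 0.1209) + 4.28 × 0.1209 = 4.820 + 0.5173 = 5.337 mg/L.
DO = C_s − D = 11.8 − 5.337 = 6.463 mg/L.

DO ≈ 6.46 mg/L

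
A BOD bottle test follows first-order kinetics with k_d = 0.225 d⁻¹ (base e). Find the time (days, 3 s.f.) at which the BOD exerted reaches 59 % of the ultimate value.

t ≈ 3.96 d

y/L₀ = 1 − e^(−k_d t) = 0.59 ⇒ e^(−k_d t) = 0.410
t = −ln(0.410) / 0.225 = 0.8916 / 0.225 = 3.963 d.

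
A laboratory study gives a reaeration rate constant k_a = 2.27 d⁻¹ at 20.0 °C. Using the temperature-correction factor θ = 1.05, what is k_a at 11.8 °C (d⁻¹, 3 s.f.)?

k_a ≈ 1.52 d⁻¹

k_a(T₂) = k_a(T₁) · θ^(T₂−T₁) = 2.27 × 1.05^(11.8−20.0)
= 2.27 × 1.05^-8.20 = 2.27 × 0.6703 = 1.522 d⁻¹.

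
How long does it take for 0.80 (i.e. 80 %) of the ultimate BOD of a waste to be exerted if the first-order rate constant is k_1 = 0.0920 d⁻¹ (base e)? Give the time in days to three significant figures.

t ≈ 17.5 d

y/L₀ = 1 − e^(−k_1 t) = 0.80 ⇒ e^(−k_1 t) = 0.200
t = −ln(0.200) / 0.0920 = 1.609 / 0.0920 = 17.49 d.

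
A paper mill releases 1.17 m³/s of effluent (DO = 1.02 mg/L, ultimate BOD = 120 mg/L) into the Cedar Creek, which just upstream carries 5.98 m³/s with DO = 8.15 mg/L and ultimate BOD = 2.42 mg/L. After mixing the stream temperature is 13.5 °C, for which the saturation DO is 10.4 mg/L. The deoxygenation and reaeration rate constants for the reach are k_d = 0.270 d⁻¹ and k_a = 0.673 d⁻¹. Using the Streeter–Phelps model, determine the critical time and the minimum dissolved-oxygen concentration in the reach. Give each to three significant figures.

t_c ≈ 1.60 d; minimum DO ≈ 4.76 mg/L

Mixed DO = (5.98×8.15 + 1.17×1.02)/(5.98+1.17) = 49.93/7.150 = 6.983 mg/L.
Mixed L₀ = (5.98×2.42 + 1.17×120)/(7.150) = 154.9/7.150 = 21.66 mg/L.
Initial deficit D₀ = C_s − DO₀ = 10.4 − 6.983 = 3.417 mg/L.
t_c = (1/0.4030) ln[(0.673/0.270)(1 − 3.417×0.4030/(0.270×21.66))] = 2.481 × ln(1.906) = 1.600 d.
D_c = (0.270/0.673) × 21.66 × e^(−0.270×1.600) = 0.4012 × 21.66 × 0.6492 = 5.641 mg/L.
Minimum DO = 10.4 − 5.641 = 4.759 mg/L.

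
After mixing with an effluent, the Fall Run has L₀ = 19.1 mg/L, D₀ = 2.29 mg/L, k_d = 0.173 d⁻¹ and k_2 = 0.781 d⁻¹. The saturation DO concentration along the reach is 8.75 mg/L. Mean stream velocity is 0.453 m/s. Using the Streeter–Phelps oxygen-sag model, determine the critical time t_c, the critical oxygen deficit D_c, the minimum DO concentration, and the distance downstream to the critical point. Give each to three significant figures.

With k_2/k_d = 4.514 and 1 − D₀(k_2−k_d)/(k_d L₀) = 0.5786,
t_c = ln(4.514 × 0.5786) / (0.781 − 0.173) = ln(2.612) / 0.6080 = 0.9602/0.6080 = 1.579 d.
D_c = (k_d/k_2) L₀ e^(−k_d t_c) = (0.173/0.781) × 19.1 × e^(−0.173×1.579) = 0.2215 × 19.1 × 0.7609 = 3.219 mg/L.
Minimum DO = C_s − D_c = 8.75 − 3.219 = 5.531 mg/L.
x_c = v t_c = 0.453 m/s × 1.579 d × 86400 s/d = 61810 m ≈ 61.8 km.

t_c ≈ 1.58 d; D_c ≈ 3.22 mg/L; min DO ≈ 5.53 mg/L; x_c ≈ 61.8 km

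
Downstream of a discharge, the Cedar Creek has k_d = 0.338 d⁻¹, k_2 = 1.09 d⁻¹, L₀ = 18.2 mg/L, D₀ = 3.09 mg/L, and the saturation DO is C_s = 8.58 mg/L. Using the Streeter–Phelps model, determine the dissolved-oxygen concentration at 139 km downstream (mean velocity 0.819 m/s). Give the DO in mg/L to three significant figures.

Travel time t = x/v = 139 km / (0.819 m/s) = 139000 m / 0.819 m/s = 169700 s = 1.964 d.
k_d L₀/(k_2−k_d) = 0.338×18.2/(1.09−0.338) = 6.152/0.7520 = 8.180 mg/L.
e^(−k_d t) = e^(−0.338×1.964) = 0.5148; e^(−k_2 t) = e^(−1.09×1.964) = 0.1175.
D = 8.180 × (0.5148 − 0.1175) + 3.09 × 0.1175 = 3.250 + 0.3631 = 3.613 mg/L.
DO = C_s − D = 8.58 − 3.613 = 4.967 mg/L.

DO ≈ 4.97 mg/L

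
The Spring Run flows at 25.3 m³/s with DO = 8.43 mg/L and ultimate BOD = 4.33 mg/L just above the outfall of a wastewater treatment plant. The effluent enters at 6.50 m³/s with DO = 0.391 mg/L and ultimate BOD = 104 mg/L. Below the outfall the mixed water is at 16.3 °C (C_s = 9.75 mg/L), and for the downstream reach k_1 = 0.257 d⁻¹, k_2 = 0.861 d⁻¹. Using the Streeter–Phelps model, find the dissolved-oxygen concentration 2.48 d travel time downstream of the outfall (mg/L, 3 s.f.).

Mixed DO = (25.3×8.43 + 6.50×0.391)/(25.3+6.50) = 215.8/31.80 = 6.787 mg/L.
Mixed L₀ = (25.3×4.33 + 6.50×104)/(31.80) = 785.5/31.80 = 24.70 mg/L.
Initial deficit D₀ = C_s − DO₀ = 9.75 − 6.787 = 2.963 mg/L.
D(2.48) = [0.257×24.70/(0.861−0.257)](e^(−0.257×2.48) − e^(−0.861×2.48)) + 2.963 e^(−0.861×2.48)
= 10.51 × (0.5287 − 0.1182) + 2.963 × 0.1182 = 4.665 mg/L.
DO = 9.75 − 4.665 = 5.085 mg/L.

DO ≈ 5.09 mg/L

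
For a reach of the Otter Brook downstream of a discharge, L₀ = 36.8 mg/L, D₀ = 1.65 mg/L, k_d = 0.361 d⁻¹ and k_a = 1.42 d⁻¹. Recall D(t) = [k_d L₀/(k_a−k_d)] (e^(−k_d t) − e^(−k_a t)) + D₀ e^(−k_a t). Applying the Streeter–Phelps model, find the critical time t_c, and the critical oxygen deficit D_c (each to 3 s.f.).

t_c ≈ 1.16 d; D_c ≈ 6.15 mg/L

With k_a/k_d = 3.934 and 1 − D₀(k_a−k_d)/(k_d L₀) = 0.8685,
t_c = ln(3.934 × 0.8685) / (1.42 − 0.361) = ln(3.416) / 1.059 = 1.229/1.059 = 1.160 d.
D_c = (k_d/k_a) L₀ e^(−k_d t_c) = (0.361/1.42) × 36.8 × e^(−0.361×1.160) = 0.2542 × 36.8 × 0.6578 = 6.154 mg/L.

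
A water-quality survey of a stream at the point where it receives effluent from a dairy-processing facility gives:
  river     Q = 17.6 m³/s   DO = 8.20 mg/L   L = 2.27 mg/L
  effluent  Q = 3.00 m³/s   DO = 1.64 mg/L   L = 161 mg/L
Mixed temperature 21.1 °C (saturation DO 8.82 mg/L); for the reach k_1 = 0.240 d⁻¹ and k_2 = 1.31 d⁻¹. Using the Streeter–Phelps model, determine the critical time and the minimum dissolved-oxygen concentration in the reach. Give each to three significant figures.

t_c ≈ 1.28 d; minimum DO ≈ 5.40 mg/L

Mixed DO = (17.6×8.20 + 3.00×1.64)/(17.6+3.00) = 149.2/20.60 = 7.245 mg/L.
Mixed L₀ = (17.6×2.27 + 3.00×161)/(20.60) = 523.0/20.60 = 25.39 mg/L.
Initial deficit D₀ = C_s − DO₀ = 8.82 − 7.245 = 1.575 mg/L.
t_c = (1/1.070) ln[(1.31/0.240)(1 − 1.575×1.070/(0.240×25.39))] = 0.9346 × ln(3.948) = 1.283 d.
D_c = (0.240/1.31) × 25.39 × e^(−0.240×1.283) = 0.1832 × 25.39 × 0.7349 = 3.418 mg/L.
Minimum DO = 8.82 − 3.418 = 5.402 mg/L.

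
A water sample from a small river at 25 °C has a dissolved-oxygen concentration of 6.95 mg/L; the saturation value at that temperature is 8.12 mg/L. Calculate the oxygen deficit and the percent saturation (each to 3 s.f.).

D = C_s − C = 8.12 − 6.95 = 1.17 mg/L.
% saturation = 6.95/8.12 × 100 = 85.6 %.

D ≈ 1.17 mg/L; 85.6 % saturation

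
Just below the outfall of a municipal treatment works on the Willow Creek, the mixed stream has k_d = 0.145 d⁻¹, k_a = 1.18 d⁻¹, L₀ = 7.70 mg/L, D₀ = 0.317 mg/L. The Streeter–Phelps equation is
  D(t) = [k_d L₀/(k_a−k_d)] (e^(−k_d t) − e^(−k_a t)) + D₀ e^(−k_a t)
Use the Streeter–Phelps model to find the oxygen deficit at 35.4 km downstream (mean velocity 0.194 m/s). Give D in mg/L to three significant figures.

D ≈ 0.731 mg/L

Travel time t = x/v = 35.4 km / (0.194 m/s) = 35400 m / 0.194 m/s = 182500 s = 2.112 d.
k_d L₀/(k_a−k_d) = 0.145×7.70/(1.18−0.145) = 1.117/1.035 = 1.079 mg/L.
e^(−k_d t) = e^(−0.145×2.112) = 0.7362; e^(−k_a t) = e^(−1.18×2.112) = 0.08273.
D = 1.079 × (0.7362 − 0.08273) + 0.317 × 0.08273 = 0.7049 + 0.02623 = 0.7312 mg/L.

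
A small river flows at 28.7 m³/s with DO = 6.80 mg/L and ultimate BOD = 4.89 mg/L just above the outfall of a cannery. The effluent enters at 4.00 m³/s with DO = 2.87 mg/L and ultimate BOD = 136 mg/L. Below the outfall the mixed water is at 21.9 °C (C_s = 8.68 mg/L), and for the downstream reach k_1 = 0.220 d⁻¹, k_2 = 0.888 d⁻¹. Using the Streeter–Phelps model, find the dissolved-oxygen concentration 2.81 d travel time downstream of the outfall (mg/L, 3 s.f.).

Mixed DO = (28.7×6.80 + 4.00×2.87)/(28.7+4.00) = 206.6/32.70 = 6.319 mg/L.
Mixed L₀ = (28.7×4.89 + 4.00×136)/(32.70) = 684.3/32.70 = 20.93 mg/L.
Initial deficit D₀ = C_s − DO₀ = 8.68 − 6.319 = 2.361 mg/L.
D(2.81) = [0.220×20.93/(0.888−0.220)](e^(−0.220×2.81) − e^(−0.888×2.81)) + 2.361 e^(−0.888×2.81)
= 6.892 × (0.5389 − 0.08247) + 2.361 × 0.08247 = 3.341 mg/L.
DO = 8.68 − 3.341 = 5.339 mg/L.

DO ≈ 5.34 mg/L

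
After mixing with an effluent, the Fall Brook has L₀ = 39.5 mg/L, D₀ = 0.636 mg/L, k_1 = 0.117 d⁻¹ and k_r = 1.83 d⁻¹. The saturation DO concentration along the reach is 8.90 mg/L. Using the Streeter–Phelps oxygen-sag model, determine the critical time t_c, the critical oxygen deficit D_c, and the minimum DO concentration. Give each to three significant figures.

With k_r/k_1 = 15.64 and 1 − D₀(k_r−k_1)/(k_1 L₀) = 0.7643,
t_c = ln(15.64 × 0.7643) / (1.83 − 0.117) = ln(11.95) / 1.713 = 2.481/1.713 = 1.448 d.
D_c = (k_1/k_r) L₀ e^(−k_1 t_c) = (0.117/1.83) × 39.5 × e^(−0.117×1.448) = 0.06393 × 39.5 × 0.8441 = 2.132 mg/L.
Minimum DO = C_s − D_c = 8.90 − 2.132 = 6.768 mg/L.

t_c ≈ 1.45 d; D_c ≈ 2.13 mg/L; min DO ≈ 6.77 mg/L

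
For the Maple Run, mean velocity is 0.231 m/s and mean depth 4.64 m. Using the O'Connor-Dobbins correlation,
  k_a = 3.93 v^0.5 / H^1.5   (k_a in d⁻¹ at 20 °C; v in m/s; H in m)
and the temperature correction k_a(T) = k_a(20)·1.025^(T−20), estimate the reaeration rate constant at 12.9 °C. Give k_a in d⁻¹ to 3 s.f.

k_a(20) = 3.93 × 0.231^0.5 / 4.64^1.5 = 3.93 × 0.4806 / 9.995 = 0.1890 d⁻¹.
k_a(12.9) = 0.1890 × 1.025^(12.9−20) = 0.1890 × 0.8392 = 0.1586 d⁻¹.

k_a ≈ 0.159 d⁻¹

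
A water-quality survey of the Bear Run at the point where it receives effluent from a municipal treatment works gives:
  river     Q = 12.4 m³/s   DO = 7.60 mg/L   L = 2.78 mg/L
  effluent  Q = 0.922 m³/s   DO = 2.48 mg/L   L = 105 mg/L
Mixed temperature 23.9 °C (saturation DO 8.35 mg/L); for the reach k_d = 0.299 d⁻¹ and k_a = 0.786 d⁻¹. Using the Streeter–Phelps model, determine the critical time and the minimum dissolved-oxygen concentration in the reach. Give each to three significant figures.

t_c ≈ 1.57 d; minimum DO ≈ 6.01 mg/L

Mixed DO = (12.4×7.60 + 0.922×2.48)/(12.4+0.922) = 96.53/13.32 = 7.246 mg/L.
Mixed L₀ = (12.4×2.78 + 0.922×105)/(13.32) = 131.3/13.32 = 9.855 mg/L.
Initial deficit D₀ = C_s − DO₀ = 8.35 − 7.246 = 1.104 mg/L.
t_c = (1/0.4870) ln[(0.786/0.299)(1 − 1.104×0.4870/(0.299×9.855))] = 2.053 × ln(2.149) = 1.571 d.
D_c = (0.299/0.786) × 9.855 × e^(−0.299×1.571) = 0.3804 × 9.855 × 0.6252 = 2.344 mg/L.
Minimum DO = 8.35 − 2.344 = 6.006 mg/L.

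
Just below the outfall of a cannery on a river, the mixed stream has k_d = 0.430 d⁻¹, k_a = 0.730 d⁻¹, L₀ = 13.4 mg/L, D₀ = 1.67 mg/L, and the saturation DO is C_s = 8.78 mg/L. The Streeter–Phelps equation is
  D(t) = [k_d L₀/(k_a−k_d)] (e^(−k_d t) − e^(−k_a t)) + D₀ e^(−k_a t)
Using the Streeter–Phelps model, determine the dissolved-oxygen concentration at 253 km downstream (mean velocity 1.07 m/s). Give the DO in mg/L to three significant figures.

Travel time t = x/v = 253 km / (1.07 m/s) = 253000 m / 1.07 m/s = 236400 s = 2.737 d.
k_d L₀/(k_a−k_d) = 0.430×13.4/(0.730−0.430) = 5.762/0.3000 = 19.21 mg/L.
e^(−k_d t) = e^(−0.430×2.737) = 0.3083; e^(−k_a t) = e^(−0.730×2.737) = 0.1356.
D = 19.21 × (0.3083 − 0.1356) + 1.67 × 0.1356 = 3.316 + 0.2265 = 3.542 mg/L.
DO = C_s − D = 8.78 − 3.542 = 5.238 mg/L.

DO ≈ 5.24 mg/L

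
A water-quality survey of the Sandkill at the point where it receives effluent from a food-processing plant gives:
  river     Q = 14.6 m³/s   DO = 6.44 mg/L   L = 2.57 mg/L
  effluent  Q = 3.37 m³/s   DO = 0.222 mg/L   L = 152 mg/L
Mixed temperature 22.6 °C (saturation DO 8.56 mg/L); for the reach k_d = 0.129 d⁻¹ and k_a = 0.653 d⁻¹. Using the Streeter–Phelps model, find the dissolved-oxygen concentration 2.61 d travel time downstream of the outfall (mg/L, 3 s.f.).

Mixed DO = (14.6×6.44 + 3.37×0.222)/(14.6+3.37) = 94.77/17.97 = 5.274 mg/L.
Mixed L₀ = (14.6×2.57 + 3.37×152)/(17.97) = 549.8/17.97 = 30.59 mg/L.
Initial deficit D₀ = C_s − DO₀ = 8.56 − 5.274 = 3.286 mg/L.
D(2.61) = [0.129×30.59/(0.653−0.129)](e^(−0.129×2.61) − e^(−0.653×2.61)) + 3.286 e^(−0.653×2.61)
= 7.532 × (0.7141 − 0.1819) + 3.286 × 0.1819 = 4.606 mg/L.
DO = 8.56 − 4.606 = 3.954 mg/L.

DO ≈ 3.95 mg/L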